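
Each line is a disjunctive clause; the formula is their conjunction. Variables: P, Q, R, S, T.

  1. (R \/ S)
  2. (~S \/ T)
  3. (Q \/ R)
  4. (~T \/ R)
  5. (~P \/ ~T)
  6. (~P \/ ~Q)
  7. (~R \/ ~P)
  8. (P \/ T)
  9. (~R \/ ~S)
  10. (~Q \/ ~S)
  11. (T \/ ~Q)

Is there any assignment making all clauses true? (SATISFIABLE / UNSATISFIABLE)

SATISFIABLE

Branch on P: take P = False.
  then T is forced to True.
  then R is forced to True.
  then S is forced to False.
Q is now unconstrained; take Q = True.
Every clause has at least one true literal under this assignment.
So P = False, Q = True, R = True, S = False, T = True is a satisfying assignment.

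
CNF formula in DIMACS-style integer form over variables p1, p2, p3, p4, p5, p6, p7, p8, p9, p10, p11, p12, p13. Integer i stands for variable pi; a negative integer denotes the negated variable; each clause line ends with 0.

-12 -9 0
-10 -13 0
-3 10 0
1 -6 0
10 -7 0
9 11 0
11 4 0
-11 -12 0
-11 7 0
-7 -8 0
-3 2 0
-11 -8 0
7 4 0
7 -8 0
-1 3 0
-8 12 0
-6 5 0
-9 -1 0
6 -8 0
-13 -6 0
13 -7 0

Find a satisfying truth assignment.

Pure literal: p2 appears only positively; assign p2 = True.
p4 occurs only positively in the remaining clauses — set p4 = True.
Branch on p1: take p1 = False.
  then p6 is forced to False.
  then p8 is forced to False.
Set p3 = False and propagate.
Set p7 = False and propagate.
  then p11 is forced to False.
  then p9 is forced to True.
  then p12 is forced to False.
For the remaining variables, p5 = False, p10 = True, p13 = False works.

p1=False, p2=True, p3=False, p4=True, p5=False, p6=False, p7=False, p8=False, p9=True, p10=True, p11=False, p12=False, p13=False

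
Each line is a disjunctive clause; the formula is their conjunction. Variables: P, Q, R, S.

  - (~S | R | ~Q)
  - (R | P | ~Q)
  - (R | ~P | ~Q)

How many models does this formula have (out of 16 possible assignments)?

12

Case analysis on Q and R:
  Q=T, R=T: remaining (P,S) ∈ {(F,F); (F,T); (T,F); (T,T)} — 4.
  Q=T, R=F: a clause becomes empty — 0.
  Q=F, R=T: remaining (P,S) ∈ {(F,F); (F,T); (T,F); (T,T)} — 4.
  Q=F, R=F: remaining (P,S) ∈ {(F,F); (F,T); (T,F); (T,T)} — 4.
Total: 4 + 0 + 4 + 4 = 12.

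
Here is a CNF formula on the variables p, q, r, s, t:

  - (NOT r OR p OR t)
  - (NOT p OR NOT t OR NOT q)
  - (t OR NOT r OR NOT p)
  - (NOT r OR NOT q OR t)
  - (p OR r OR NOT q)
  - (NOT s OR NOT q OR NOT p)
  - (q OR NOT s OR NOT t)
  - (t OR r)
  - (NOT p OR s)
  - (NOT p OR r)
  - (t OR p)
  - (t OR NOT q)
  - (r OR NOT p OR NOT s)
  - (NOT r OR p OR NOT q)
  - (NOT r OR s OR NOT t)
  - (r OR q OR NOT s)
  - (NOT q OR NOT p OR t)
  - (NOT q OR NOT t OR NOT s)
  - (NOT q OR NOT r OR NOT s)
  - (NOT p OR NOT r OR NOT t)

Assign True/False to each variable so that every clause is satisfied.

p = False  q = False  r = False  s = False  t = True

Branch on p: take p = False.
  then t is forced to True.
Branch on q: take q = False.
  then s is forced to False.
  then r is forced to False.
Every clause has at least one true literal under this assignment.
Check each clause:
  1. (p OR t OR NOT r) — t is true.
  2. (NOT p OR NOT t OR NOT q) — NOT p is true.
  3. (NOT p OR t OR NOT r) — t is true.
  4. (NOT r OR NOT q OR t) — NOT r is true.
  5. (NOT q OR p OR r) — NOT q is true.
  6. (NOT s OR NOT q OR NOT p) — NOT s is true.
  7. (NOT s OR q OR NOT t) — NOT s is true.
  8. (r OR t) — t is true.
  9. (NOT p OR s) — NOT p is true.
  10. (r OR NOT p) — NOT p is true.
  11. (p OR t) — t is true.
  12. (t OR NOT q) — t is true.
  13. (r OR NOT s OR NOT p) — NOT s is true.
  14. (NOT r OR p OR NOT q) — NOT r is true.
  15. (s OR NOT t OR NOT r) — NOT r is true.
  16. (r OR NOT s OR q) — NOT s is true.
  17. (t OR NOT p OR NOT q) — t is true.
  18. (NOT s OR NOT t OR NOT q) — NOT s is true.
  19. (NOT q OR NOT r OR NOT s) — NOT s is true.
  20. (NOT r OR NOT t OR NOT p) — NOT r is true.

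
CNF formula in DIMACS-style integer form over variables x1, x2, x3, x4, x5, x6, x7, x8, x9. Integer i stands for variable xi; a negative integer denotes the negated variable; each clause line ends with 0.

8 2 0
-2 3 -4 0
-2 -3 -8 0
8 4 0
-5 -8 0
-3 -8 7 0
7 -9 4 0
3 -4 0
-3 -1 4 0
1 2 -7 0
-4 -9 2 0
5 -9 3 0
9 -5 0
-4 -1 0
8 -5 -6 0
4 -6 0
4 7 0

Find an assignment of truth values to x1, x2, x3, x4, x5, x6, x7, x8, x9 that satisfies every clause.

x1 = F, x2 = T, x3 = T, x4 = T, x5 = F, x6 = T, x7 = F, x8 = F, x9 = T

Branch on x1: take x1 = False.
For the remaining variables, x2 = True, x3 = True, x4 = True, x5 = False, x6 = True, x7 = False, x8 = False, x9 = True works.
Check each clause:
  1. (x2 ∨ x8) — x2 is true.
  2. (¬x2 ∨ ¬x4 ∨ x3) — x3 is true.
  3. (¬x3 ∨ ¬x8 ∨ ¬x2) — ¬x8 is true.
  4. (x4 ∨ x8) — x4 is true.
  5. (¬x5 ∨ ¬x8) — ¬x8 is true.
  6. (x7 ∨ ¬x3 ∨ ¬x8) — ¬x8 is true.
  7. (¬x9 ∨ x4 ∨ x7) — x4 is true.
  8. (¬x4 ∨ x3) — x3 is true.
  9. (¬x3 ∨ x4 ∨ ¬x1) — x4 is true.
  10. (x2 ∨ ¬x7 ∨ x1) — x2 is true.
  11. (¬x4 ∨ x2 ∨ ¬x9) — x2 is true.
  12. (x3 ∨ ¬x9 ∨ x5) — x3 is true.
  13. (x9 ∨ ¬x5) — x9 is true.
  14. (¬x4 ∨ ¬x1) — ¬x1 is true.
  15. (x8 ∨ ¬x6 ∨ ¬x5) — ¬x5 is true.
  16. (¬x6 ∨ x4) — x4 is true.
  17. (x4 ∨ x7) — x4 is true.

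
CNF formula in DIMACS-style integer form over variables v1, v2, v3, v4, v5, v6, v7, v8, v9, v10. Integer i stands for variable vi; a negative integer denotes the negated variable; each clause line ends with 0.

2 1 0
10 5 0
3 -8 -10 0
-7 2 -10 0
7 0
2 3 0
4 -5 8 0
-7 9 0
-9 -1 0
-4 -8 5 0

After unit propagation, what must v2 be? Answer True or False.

Unit clause (v7) sets v7 = True.
(~v7 | v9): since v7 = True, the clause reduces to (v9). v9 = True.
From (~v1 | ~v9) and v9 = True: v1 = False.
From (v1 | v2) and v1 = False: v2 = True.

True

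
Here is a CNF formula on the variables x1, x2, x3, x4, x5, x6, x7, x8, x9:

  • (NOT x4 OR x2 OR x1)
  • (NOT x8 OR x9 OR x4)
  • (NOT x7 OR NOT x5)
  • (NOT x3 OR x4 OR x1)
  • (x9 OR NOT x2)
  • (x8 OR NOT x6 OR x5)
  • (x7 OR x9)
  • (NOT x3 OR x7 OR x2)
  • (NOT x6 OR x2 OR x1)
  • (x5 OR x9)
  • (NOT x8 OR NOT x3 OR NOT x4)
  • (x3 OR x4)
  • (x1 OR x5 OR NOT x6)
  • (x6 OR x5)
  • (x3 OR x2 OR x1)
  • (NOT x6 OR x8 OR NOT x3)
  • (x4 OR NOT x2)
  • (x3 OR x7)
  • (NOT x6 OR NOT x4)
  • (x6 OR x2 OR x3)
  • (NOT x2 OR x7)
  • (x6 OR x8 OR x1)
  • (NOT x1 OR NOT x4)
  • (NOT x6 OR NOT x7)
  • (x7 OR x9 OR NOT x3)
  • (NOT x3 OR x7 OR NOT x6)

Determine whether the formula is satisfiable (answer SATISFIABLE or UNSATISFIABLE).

UNSATISFIABLE

x3 = True:
  x6 = True:
    propagation gives x8=True, x4=False, x9=True, x1=True; an empty clause results — contradiction.
  x6 = False:
    propagation gives x5=True, x7=False, x9=True, x2=True; an empty clause results — contradiction.
x3 = False:
  propagation gives x4=True, x7=True, x5=False, x9=True; an empty clause results — contradiction.
Every branch closes, so no satisfying assignment exists.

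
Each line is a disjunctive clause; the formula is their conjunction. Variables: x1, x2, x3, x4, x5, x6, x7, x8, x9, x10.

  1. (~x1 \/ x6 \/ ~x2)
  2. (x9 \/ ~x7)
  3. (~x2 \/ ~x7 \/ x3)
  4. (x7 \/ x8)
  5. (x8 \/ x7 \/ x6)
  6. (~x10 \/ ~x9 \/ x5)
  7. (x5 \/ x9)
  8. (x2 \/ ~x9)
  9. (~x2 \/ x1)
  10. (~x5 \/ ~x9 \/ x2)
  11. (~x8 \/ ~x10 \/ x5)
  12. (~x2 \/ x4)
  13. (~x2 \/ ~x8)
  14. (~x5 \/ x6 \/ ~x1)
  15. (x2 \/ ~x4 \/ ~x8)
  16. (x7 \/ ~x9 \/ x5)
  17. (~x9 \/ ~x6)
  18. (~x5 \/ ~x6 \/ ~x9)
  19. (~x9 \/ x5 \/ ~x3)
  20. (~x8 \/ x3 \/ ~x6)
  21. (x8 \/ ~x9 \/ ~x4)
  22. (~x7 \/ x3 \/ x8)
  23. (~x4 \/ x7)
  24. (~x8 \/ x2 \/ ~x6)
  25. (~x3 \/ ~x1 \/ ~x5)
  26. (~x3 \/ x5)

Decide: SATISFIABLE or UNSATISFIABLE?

Try x1 = False.
  then x2 is forced to False.
  then x9 is forced to False.
  then x7 is forced to False.
  then x8 is forced to True.
  then x5 is forced to True.
  then x4 is forced to False.
  then x6 is forced to False.
x3, x10 are now unconstrained; take x3 = True, x10 = True.
So x1=False, x2=False, x3=True, x4=False, x5=True, x6=False, x7=False, x8=True, x9=False, x10=True is a satisfying assignment.

SATISFIABLE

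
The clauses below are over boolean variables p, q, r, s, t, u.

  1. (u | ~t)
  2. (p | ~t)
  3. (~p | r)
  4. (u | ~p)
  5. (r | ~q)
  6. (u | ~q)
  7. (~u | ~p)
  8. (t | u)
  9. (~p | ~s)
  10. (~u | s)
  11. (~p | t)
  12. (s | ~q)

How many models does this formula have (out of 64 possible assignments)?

Satisfying assignments:
  p=F q=F r=F s=T t=F u=T
  p=F q=F r=T s=T t=F u=T
  p=F q=T r=T s=T t=F u=T
Count: 3.

3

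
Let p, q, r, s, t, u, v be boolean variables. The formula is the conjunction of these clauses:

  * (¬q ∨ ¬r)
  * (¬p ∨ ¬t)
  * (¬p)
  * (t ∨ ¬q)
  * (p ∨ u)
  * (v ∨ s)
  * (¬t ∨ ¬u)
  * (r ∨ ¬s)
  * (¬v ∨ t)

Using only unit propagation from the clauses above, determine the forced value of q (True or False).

False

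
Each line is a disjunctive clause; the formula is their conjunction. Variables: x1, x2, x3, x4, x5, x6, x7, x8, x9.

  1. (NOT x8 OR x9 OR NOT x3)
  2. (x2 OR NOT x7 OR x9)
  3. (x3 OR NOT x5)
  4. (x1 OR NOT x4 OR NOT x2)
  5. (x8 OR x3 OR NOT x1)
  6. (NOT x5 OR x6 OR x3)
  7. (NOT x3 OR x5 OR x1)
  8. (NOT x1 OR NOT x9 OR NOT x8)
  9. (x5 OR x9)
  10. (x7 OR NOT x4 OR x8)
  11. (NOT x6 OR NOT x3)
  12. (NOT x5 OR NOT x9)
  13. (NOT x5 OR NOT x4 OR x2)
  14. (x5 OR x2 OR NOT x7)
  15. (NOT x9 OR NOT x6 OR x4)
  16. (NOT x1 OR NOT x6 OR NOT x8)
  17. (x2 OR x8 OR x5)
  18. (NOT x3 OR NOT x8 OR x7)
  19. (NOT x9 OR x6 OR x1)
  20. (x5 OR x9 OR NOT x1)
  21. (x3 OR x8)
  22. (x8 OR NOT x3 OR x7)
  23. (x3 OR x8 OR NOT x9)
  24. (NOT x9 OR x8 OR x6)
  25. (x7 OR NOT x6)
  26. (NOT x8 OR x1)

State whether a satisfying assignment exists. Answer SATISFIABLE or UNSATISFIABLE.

SATISFIABLE

Set x1 = False and propagate.
  then x8 is forced to False.
  then x3 is forced to True.
  then x5 is forced to True.
  then x6 is forced to False.
  then x9 is forced to False.
  then x7 is forced to True.
  then x2 is forced to True.
  then x4 is forced to False.
So x1 = 0, x2 = 1, x3 = 1, x4 = 0, x5 = 1, x6 = 0, x7 = 1, x8 = 0, x9 = 0 is a satisfying assignment.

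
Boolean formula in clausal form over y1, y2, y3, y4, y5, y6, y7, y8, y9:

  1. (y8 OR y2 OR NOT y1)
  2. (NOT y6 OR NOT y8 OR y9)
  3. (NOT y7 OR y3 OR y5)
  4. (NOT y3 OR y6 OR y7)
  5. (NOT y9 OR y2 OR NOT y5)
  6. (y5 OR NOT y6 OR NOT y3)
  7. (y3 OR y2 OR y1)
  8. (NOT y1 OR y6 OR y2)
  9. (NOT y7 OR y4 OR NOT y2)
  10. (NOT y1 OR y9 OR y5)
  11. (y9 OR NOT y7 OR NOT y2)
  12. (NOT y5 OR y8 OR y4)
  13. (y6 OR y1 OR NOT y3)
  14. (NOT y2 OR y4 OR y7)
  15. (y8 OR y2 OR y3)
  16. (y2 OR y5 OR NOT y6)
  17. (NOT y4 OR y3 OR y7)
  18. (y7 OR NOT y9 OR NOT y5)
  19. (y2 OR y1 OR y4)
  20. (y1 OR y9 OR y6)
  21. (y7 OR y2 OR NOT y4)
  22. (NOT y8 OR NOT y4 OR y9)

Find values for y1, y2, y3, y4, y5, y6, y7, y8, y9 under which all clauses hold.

y1=True, y2=True, y3=True, y4=True, y5=True, y6=True, y7=True, y8=False, y9=True

Check each clause:
  1. (y2 OR NOT y1 OR y8) — y2 is true.
  2. (NOT y8 OR NOT y6 OR y9) — NOT y8 is true.
  3. (NOT y7 OR y3 OR y5) — y3 is true.
  4. (y6 OR NOT y3 OR y7) — y6 is true.
  5. (y2 OR NOT y5 OR NOT y9) — y2 is true.
  6. (NOT y3 OR NOT y6 OR y5) — y5 is true.
  7. (y2 OR y1 OR y3) — y1 is true.
  8. (y2 OR NOT y1 OR y6) — y2 is true.
  9. (y4 OR NOT y7 OR NOT y2) — y4 is true.
  10. (y9 OR y5 OR NOT y1) — y9 is true.
  11. (NOT y2 OR NOT y7 OR y9) — y9 is true.
  12. (y8 OR NOT y5 OR y4) — y4 is true.
  13. (NOT y3 OR y1 OR y6) — y1 is true.
  14. (y7 OR NOT y2 OR y4) — y4 is true.
  15. (y3 OR y2 OR y8) — y2 is true.
  16. (y5 OR y2 OR NOT y6) — y2 is true.
  17. (y3 OR NOT y4 OR y7) — y3 is true.
  18. (y7 OR NOT y9 OR NOT y5) — y7 is true.
  19. (y4 OR y1 OR y2) — y1 is true.
  20. (y9 OR y1 OR y6) — y1 is true.
  21. (y2 OR y7 OR NOT y4) — y2 is true.
  22. (y9 OR NOT y8 OR NOT y4) — NOT y8 is true.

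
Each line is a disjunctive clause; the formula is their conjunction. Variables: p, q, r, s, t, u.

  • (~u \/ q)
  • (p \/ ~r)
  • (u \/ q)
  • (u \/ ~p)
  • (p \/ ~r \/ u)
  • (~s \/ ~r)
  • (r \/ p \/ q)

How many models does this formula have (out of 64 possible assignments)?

14

Case analysis on p and r:
  p=1, r=1: remaining (q,s,t,u) ∈ {(1,0,0,1); (1,0,1,1)} — 2.
  p=1, r=0: remaining (q,s,t,u) ∈ {(1,0,0,1); (1,0,1,1); (1,1,0,1); (1,1,1,1)} — 4.
  p=0, r=1: a clause becomes empty — 0.
  p=0, r=0: forces q=1; s, t, u free → 2^3 = 8.
Total: 2 + 4 + 0 + 8 = 14.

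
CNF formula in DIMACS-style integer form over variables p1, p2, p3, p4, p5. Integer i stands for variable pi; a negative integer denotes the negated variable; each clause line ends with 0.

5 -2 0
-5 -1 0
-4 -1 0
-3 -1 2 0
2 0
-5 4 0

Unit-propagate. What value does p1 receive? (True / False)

(p2) stands alone — p2 = True.
In (~p2 \/ p5), ~p2 is now false; p5 must hold, so p5 = True.
In (~p5 \/ ~p1), ~p5 is now false; ~p1 must hold, so p1 = False.

False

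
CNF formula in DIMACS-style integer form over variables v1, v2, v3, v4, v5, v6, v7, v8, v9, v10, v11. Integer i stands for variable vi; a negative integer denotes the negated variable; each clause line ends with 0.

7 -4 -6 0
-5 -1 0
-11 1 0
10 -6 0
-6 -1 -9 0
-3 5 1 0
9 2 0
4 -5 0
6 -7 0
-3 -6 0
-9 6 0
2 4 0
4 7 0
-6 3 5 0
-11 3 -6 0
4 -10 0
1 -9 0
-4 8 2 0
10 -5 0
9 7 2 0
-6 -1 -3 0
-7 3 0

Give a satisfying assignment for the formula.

v1 = T  v2 = T  v3 = F  v4 = T  v5 = F  v6 = F  v7 = F  v8 = T  v9 = F  v10 = T  v11 = T

Check each clause:
  1. (v7 OR NOT v4 OR NOT v6) — NOT v6 is true.
  2. (NOT v5 OR NOT v1) — NOT v5 is true.
  3. (NOT v11 OR v1) — v1 is true.
  4. (NOT v6 OR v10) — NOT v6 is true.
  5. (NOT v6 OR NOT v1 OR NOT v9) — NOT v6 is true.
  6. (v5 OR v1 OR NOT v3) — v1 is true.
  7. (v9 OR v2) — v2 is true.
  8. (NOT v5 OR v4) — NOT v5 is true.
  9. (v6 OR NOT v7) — NOT v7 is true.
  10. (NOT v6 OR NOT v3) — NOT v6 is true.
  11. (NOT v9 OR v6) — NOT v9 is true.
  12. (v4 OR v2) — v2 is true.
  13. (v7 OR v4) — v4 is true.
  14. (v5 OR NOT v6 OR v3) — NOT v6 is true.
  15. (v3 OR NOT v6 OR NOT v11) — NOT v6 is true.
  16. (NOT v10 OR v4) — v4 is true.
  17. (NOT v9 OR v1) — v1 is true.
  18. (NOT v4 OR v8 OR v2) — v8 is true.
  19. (v10 OR NOT v5) — v10 is true.
  20. (v2 OR v9 OR v7) — v2 is true.
  21. (NOT v3 OR NOT v6 OR NOT v1) — NOT v6 is true.
  22. (NOT v7 OR v3) — NOT v7 is true.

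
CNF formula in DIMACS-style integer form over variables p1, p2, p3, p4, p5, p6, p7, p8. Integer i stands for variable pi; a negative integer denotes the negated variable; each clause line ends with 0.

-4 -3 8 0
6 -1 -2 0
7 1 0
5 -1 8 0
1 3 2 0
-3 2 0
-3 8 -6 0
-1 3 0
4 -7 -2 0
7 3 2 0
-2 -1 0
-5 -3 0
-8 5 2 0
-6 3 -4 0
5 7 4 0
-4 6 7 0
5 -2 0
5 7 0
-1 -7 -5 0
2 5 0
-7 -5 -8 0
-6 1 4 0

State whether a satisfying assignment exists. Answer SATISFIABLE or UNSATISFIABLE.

Try p1 = False.
  then p7 is forced to True.
The remaining clauses are satisfied by p2 = True, p3 = False, p4 = True, p5 = True, p6 = False, p8 = False.
So p1=0  p2=1  p3=0  p4=1  p5=1  p6=0  p7=1  p8=0 is a satisfying assignment.

SATISFIABLE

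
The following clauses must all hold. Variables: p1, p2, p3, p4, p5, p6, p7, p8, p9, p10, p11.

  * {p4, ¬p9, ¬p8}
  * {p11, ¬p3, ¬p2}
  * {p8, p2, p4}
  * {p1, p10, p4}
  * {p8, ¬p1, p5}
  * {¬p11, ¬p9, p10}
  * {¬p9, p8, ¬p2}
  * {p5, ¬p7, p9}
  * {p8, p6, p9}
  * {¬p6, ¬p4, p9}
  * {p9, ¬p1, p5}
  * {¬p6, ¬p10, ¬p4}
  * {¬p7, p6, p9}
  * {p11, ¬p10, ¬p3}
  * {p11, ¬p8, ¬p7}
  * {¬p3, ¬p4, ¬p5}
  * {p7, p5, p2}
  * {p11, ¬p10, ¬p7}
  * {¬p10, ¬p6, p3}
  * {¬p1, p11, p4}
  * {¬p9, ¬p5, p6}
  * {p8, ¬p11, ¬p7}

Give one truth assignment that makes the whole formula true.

Branch on p1: take p1 = False.
For the remaining variables, p2 = True, p3 = False, p4 = True, p5 = False, p6 = False, p7 = True, p8 = True, p9 = True, p10 = True, p11 = True works.
Every clause has at least one true literal under this assignment.

p1=0, p2=1, p3=0, p4=1, p5=0, p6=0, p7=1, p8=1, p9=1, p10=1, p11=1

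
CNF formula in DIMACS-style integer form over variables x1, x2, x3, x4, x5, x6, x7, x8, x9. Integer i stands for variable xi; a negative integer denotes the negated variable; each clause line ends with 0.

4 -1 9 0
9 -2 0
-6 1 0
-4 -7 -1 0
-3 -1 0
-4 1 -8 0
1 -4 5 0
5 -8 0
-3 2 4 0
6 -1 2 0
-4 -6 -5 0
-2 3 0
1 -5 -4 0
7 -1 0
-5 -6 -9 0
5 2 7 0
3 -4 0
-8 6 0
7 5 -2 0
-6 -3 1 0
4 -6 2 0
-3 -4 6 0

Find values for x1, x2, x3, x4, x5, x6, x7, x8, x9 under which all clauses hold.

x1 = F, x2 = F, x3 = F, x4 = F, x5 = T, x6 = F, x7 = F, x8 = F, x9 = T

Check each clause:
  1. (!x1 || x9 || x4) — x9 is true.
  2. (x9 || !x2) — x9 is true.
  3. (x1 || !x6) — !x6 is true.
  4. (!x4 || !x7 || !x1) — !x7 is true.
  5. (!x1 || !x3) — !x3 is true.
  6. (!x4 || !x8 || x1) — !x8 is true.
  7. (!x4 || x5 || x1) — !x4 is true.
  8. (!x8 || x5) — !x8 is true.
  9. (!x3 || x2 || x4) — !x3 is true.
  10. (x6 || x2 || !x1) — !x1 is true.
  11. (!x6 || !x5 || !x4) — !x6 is true.
  12. (!x2 || x3) — !x2 is true.
  13. (!x4 || !x5 || x1) — !x4 is true.
  14. (x7 || !x1) — !x1 is true.
  15. (!x9 || !x6 || !x5) — !x6 is true.
  16. (x2 || x5 || x7) — x5 is true.
  17. (!x4 || x3) — !x4 is true.
  18. (!x8 || x6) — !x8 is true.
  19. (!x2 || x5 || x7) — x5 is true.
  20. (!x3 || !x6 || x1) — !x6 is true.
  21. (x4 || !x6 || x2) — !x6 is true.
  22. (x6 || !x4 || !x3) — !x4 is true.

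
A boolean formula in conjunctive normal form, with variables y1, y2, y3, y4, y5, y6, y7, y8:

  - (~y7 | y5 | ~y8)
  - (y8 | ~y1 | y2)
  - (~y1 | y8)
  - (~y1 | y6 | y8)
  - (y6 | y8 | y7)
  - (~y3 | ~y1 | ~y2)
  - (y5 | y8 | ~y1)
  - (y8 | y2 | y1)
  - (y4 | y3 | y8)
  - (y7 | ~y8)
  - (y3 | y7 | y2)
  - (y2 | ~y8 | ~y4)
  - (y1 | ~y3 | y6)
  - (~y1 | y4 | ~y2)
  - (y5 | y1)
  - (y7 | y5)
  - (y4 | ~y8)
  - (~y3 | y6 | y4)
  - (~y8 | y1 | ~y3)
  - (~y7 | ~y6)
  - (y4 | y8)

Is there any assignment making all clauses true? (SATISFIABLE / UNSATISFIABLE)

SATISFIABLE

Pure literal: y5 appears only positively; assign y5 = True.
Try y1 = True.
  then y8 is forced to True.
  then y7 is forced to True.
  then y4 is forced to True.
  then y2 is forced to True.
  then y3 is forced to False.
  then y6 is forced to False.
So y1=True, y2=True, y3=False, y4=True, y5=True, y6=False, y7=True, y8=True is a satisfying assignment.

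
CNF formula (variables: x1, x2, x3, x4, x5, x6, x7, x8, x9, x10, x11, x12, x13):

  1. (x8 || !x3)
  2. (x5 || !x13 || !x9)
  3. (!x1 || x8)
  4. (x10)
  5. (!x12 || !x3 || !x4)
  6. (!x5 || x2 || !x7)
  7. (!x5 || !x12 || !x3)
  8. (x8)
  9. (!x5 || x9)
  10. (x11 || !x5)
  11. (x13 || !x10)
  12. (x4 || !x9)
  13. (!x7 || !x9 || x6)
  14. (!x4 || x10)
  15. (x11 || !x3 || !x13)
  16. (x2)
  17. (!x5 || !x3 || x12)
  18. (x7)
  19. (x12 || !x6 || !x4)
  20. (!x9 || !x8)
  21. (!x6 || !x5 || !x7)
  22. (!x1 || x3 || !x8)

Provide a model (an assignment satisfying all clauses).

Unit propagation: (x10) forces x10 = True.
(x8) is a unit clause, so x8 = True.
The clause (x13) is unit: x13 must be True.
The clause (x2) is unit: x2 must be True.
Unit propagation: (x7) forces x7 = True.
The clause (!x9) is unit: x9 must be False.
(!x5) is a unit clause, so x5 = False.
Pure literal: x1 appears only negated; assign x1 = False.
x4 occurs only negated in the remaining clauses — set x4 = False.
Try x3 = True.
  then x11 is forced to True.
x6, x12 are now unconstrained; take x6 = False, x12 = True.
Every clause has at least one true literal under this assignment.

x1 = False, x2 = True, x3 = True, x4 = False, x5 = False, x6 = False, x7 = True, x8 = True, x9 = False, x10 = True, x11 = True, x12 = True, x13 = True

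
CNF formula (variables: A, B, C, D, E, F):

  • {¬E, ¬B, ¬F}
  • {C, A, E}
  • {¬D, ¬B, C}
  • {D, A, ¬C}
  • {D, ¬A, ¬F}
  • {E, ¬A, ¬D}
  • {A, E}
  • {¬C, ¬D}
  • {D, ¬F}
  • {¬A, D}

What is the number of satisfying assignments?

The models are:
  A=0 B=0 C=0 D=0 E=1 F=0
  A=0 B=0 C=0 D=1 E=1 F=0
  A=0 B=0 C=0 D=1 E=1 F=1
  A=0 B=1 C=0 D=0 E=1 F=0
  A=1 B=0 C=0 D=1 E=1 F=0
  A=1 B=0 C=0 D=1 E=1 F=1
That's 6 in total.

6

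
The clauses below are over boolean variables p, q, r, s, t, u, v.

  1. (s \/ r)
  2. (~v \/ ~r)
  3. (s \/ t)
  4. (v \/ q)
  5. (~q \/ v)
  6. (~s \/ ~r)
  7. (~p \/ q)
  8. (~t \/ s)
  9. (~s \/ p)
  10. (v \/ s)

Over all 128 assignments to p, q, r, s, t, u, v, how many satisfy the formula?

4

Satisfying assignments:
  p=1 q=1 r=0 s=1 t=0 u=0 v=1
  p=1 q=1 r=0 s=1 t=0 u=1 v=1
  p=1 q=1 r=0 s=1 t=1 u=0 v=1
  p=1 q=1 r=0 s=1 t=1 u=1 v=1
Count: 4.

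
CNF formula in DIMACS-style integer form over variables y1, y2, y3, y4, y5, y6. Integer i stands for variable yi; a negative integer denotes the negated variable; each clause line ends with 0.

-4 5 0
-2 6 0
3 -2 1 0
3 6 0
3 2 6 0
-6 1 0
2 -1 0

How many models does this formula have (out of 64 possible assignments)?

9

Case analysis on y2 and y6:
  y2=T, y6=T: y3 free; 3 ways for (y1,y4,y5) × 2^1 = 6.
  y2=T, y6=F: a clause becomes empty — 0.
  y2=F, y6=T: a clause becomes empty — 0.
  y2=F, y6=F: remaining (y1,y3,y4,y5) ∈ {(F,T,F,F); (F,T,F,T); (F,T,T,T)} — 3.
Total: 6 + 0 + 0 + 3 = 9.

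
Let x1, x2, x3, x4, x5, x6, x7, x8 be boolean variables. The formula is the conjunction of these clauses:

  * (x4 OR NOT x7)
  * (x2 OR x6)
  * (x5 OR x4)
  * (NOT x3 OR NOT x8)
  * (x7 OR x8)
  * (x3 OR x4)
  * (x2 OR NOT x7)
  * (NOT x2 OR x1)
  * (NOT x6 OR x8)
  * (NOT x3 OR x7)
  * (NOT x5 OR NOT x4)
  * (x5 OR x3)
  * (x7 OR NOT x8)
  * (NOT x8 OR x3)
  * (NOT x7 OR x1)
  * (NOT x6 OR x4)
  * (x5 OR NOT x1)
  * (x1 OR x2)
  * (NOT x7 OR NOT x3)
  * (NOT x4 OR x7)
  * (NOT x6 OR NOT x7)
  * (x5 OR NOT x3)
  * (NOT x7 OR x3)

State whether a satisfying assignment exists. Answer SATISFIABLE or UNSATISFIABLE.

x7 = True:
  propagation gives x4=True, x2=True, x1=True, x5=False; an empty clause results — contradiction.
x7 = False:
  propagation gives x8=True; an empty clause results — contradiction.
Every branch closes, so no satisfying assignment exists.

UNSATISFIABLE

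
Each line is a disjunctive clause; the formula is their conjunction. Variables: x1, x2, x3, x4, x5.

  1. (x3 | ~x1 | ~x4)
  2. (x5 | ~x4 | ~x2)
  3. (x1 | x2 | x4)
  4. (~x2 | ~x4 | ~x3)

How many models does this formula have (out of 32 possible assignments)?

Case analysis on x4 and x2:
  x4=T, x2=T: remaining (x1,x3,x5) ∈ {(F,F,T)} — 1.
  x4=T, x2=F: x5 free; 3 ways for (x1,x3) × 2^1 = 6.
  x4=F, x2=T: x1, x3, x5 free → 2^3 = 8.
  x4=F, x2=F: remaining (x1,x3,x5) ∈ {(T,F,F); (T,F,T); (T,T,F); (T,T,T)} — 4.
Total: 1 + 6 + 8 + 4 = 19.

19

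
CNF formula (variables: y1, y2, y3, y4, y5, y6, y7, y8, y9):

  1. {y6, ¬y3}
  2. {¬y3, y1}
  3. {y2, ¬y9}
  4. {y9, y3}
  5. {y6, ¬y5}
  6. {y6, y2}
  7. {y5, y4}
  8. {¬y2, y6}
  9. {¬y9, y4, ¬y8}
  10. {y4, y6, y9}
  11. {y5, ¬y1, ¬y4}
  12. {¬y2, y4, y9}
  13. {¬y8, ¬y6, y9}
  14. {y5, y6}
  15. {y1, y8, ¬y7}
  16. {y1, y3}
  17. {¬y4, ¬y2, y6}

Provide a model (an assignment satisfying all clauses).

Pure literal: y7 appears only negated; assign y7 = False.
Try y1 = True.
The remaining clauses are satisfied by y2 = True, y3 = False, y4 = True, y5 = True, y6 = True, y8 = True, y9 = True.
Every clause has at least one true literal under this assignment.
Check each clause:
  1. {y6, ¬y3} — ¬y3 is true.
  2. {y1, ¬y3} — y1 is true.
  3. {y2, ¬y9} — y2 is true.
  4. {y9, y3} — y9 is true.
  5. {y6, ¬y5} — y6 is true.
  6. {y6, y2} — y2 is true.
  7. {y4, y5} — y4 is true.
  8. {y6, ¬y2} — y6 is true.
  9. {y4, ¬y9, ¬y8} — y4 is true.
  10. {y4, y9, y6} — y9 is true.
  11. {¬y4, ¬y1, y5} — y5 is true.
  12. {y9, ¬y2, y4} — y9 is true.
  13. {¬y6, y9, ¬y8} — y9 is true.
  14. {y5, y6} — y5 is true.
  15. {y1, y8, ¬y7} — y8 is true.
  16. {y3, y1} — y1 is true.
  17. {y6, ¬y4, ¬y2} — y6 is true.

y1=True  y2=True  y3=False  y4=True  y5=True  y6=True  y7=False  y8=True  y9=True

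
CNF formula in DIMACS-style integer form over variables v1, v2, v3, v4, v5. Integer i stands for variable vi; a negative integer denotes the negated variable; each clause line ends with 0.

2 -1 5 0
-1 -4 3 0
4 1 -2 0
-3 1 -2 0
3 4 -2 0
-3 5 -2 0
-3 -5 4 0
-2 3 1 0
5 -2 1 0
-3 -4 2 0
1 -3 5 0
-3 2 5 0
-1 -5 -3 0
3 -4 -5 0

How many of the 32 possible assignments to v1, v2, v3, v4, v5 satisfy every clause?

Satisfying assignments:
  v1=F v2=F v3=F v4=F v5=F
  v1=F v2=F v3=F v4=F v5=T
  v1=F v2=F v3=F v4=T v5=F
  v1=T v2=F v3=F v4=F v5=T
That's 4 in total.

4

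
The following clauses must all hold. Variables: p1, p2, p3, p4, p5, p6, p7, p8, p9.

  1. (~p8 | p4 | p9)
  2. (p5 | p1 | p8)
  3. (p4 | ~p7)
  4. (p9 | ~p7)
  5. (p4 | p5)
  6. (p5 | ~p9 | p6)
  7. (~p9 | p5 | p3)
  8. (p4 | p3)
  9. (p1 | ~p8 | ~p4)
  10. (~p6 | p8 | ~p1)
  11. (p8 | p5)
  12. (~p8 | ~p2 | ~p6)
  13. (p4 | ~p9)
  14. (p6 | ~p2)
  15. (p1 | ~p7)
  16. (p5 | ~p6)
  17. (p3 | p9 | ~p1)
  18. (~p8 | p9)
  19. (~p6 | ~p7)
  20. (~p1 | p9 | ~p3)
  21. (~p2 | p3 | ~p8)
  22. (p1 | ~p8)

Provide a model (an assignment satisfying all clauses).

p1=F, p2=F, p3=F, p4=T, p5=T, p6=F, p7=F, p8=F, p9=F

Pure literal: p2 appears only negated; assign p2 = False.
p5 occurs only positively in the remaining clauses — set p5 = True.
Try p1 = False.
  then p7 is forced to False.
  then p8 is forced to False.
Set p3 = False and propagate.
  then p4 is forced to True.
p6, p9 are now unconstrained; take p6 = False, p9 = False.
Every clause has at least one true literal under this assignment.
Check each clause:
  1. (~p8 | p4 | p9) — ~p8 is true.
  2. (p8 | p1 | p5) — p5 is true.
  3. (p4 | ~p7) — ~p7 is true.
  4. (~p7 | p9) — ~p7 is true.
  5. (p4 | p5) — p4 is true.
  6. (p6 | ~p9 | p5) — p5 is true.
  7. (p5 | p3 | ~p9) — p5 is true.
  8. (p3 | p4) — p4 is true.
  9. (~p8 | p1 | ~p4) — ~p8 is true.
  10. (~p1 | p8 | ~p6) — ~p6 is true.
  11. (p5 | p8) — p5 is true.
  12. (~p6 | ~p2 | ~p8) — ~p8 is true.
  13. (p4 | ~p9) — p4 is true.
  14. (p6 | ~p2) — ~p2 is true.
  15. (p1 | ~p7) — ~p7 is true.
  16. (~p6 | p5) — ~p6 is true.
  17. (~p1 | p9 | p3) — ~p1 is true.
  18. (~p8 | p9) — ~p8 is true.
  19. (~p6 | ~p7) — ~p7 is true.
  20. (~p1 | ~p3 | p9) — ~p3 is true.
  21. (~p2 | ~p8 | p3) — ~p8 is true.
  22. (~p8 | p1) — ~p8 is true.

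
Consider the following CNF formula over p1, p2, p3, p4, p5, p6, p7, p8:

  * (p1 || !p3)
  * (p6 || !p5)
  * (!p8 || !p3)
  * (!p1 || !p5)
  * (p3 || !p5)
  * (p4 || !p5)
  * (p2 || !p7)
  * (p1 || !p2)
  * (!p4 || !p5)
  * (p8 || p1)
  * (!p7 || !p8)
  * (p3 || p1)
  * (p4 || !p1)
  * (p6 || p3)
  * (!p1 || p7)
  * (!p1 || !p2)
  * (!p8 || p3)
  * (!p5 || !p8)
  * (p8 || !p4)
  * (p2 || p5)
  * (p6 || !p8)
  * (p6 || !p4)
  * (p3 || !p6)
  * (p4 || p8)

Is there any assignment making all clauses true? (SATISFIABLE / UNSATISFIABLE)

p1 = True:
  propagation gives p5=False, p4=True, p7=True, p2=True; an empty clause results — contradiction.
p1 = False:
  propagation gives p3=False; an empty clause results — contradiction.
Every branch closes, so no satisfying assignment exists.

UNSATISFIABLE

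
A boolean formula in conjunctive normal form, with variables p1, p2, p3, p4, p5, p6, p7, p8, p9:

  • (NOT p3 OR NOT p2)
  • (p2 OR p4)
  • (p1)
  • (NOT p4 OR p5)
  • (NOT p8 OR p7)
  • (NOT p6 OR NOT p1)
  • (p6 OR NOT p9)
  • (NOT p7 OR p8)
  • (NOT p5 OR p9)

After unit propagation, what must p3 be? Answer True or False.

False

(p1) stands alone — p1 = True.
(NOT p1 OR NOT p6) with p1 = True leaves only NOT p6, so p6 = False.
From (NOT p9 OR p6) and p6 = False: p9 = False.
From (NOT p5 OR p9) and p9 = False: p5 = False.
(NOT p4 OR p5): since p5 = False, the clause reduces to (NOT p4). p4 = False.
In (p2 OR p4), p4 is now false; p2 must hold, so p2 = True.
From (NOT p3 OR NOT p2) and p2 = True: p3 = False.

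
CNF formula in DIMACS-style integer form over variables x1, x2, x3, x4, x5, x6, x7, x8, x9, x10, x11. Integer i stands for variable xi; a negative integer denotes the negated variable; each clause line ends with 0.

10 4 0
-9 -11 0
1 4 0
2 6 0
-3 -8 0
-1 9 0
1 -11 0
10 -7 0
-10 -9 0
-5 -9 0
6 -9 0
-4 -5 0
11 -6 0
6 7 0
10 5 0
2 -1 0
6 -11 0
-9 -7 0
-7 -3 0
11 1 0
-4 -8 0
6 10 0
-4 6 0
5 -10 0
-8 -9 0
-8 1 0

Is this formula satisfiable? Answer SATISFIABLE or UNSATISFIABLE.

UNSATISFIABLE

x6 = True:
  propagation gives x11=True, x9=False, x1=False; an empty clause results — contradiction.
x6 = False:
  propagation gives x2=True, x9=False, x1=False, x4=True; an empty clause results — contradiction.
Every branch closes, so no satisfying assignment exists.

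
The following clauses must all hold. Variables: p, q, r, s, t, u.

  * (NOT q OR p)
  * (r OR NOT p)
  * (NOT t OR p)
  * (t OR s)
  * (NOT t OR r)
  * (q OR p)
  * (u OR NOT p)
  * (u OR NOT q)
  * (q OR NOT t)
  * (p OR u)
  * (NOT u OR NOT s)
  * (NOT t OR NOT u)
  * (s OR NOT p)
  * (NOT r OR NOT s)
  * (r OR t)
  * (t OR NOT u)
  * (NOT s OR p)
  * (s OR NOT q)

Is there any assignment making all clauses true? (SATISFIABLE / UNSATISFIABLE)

p = True:
  propagation gives r=True, u=True, s=False; an empty clause results — contradiction.
p = False:
  propagation gives q=False; an empty clause results — contradiction.
Every branch closes, so no satisfying assignment exists.

UNSATISFIABLE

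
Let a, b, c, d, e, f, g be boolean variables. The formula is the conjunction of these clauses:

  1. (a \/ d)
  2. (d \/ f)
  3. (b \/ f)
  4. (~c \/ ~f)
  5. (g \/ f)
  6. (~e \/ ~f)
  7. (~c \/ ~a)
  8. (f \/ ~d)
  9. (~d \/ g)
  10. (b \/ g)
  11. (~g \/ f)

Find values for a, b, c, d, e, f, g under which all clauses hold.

a=True, b=True, c=False, d=True, e=False, f=True, g=True

Check each clause:
  1. (a \/ d) — a is true.
  2. (f \/ d) — d is true.
  3. (f \/ b) — b is true.
  4. (~f \/ ~c) — ~c is true.
  5. (f \/ g) — f is true.
  6. (~f \/ ~e) — ~e is true.
  7. (~a \/ ~c) — ~c is true.
  8. (f \/ ~d) — f is true.
  9. (g \/ ~d) — g is true.
  10. (g \/ b) — b is true.
  11. (f \/ ~g) — f is true.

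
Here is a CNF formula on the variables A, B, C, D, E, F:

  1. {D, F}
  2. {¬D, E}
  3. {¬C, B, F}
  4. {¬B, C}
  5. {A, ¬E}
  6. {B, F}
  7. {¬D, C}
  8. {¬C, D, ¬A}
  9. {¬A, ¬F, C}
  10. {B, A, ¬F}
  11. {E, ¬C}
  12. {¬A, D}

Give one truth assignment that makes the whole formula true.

A = 1, B = 1, C = 1, D = 1, E = 1, F = 0

Set A = True and propagate.
  then D is forced to True.
  then E is forced to True.
  then C is forced to True.
Set B = True and propagate.
F is now unconstrained; take F = False.
Every clause has at least one true literal under this assignment.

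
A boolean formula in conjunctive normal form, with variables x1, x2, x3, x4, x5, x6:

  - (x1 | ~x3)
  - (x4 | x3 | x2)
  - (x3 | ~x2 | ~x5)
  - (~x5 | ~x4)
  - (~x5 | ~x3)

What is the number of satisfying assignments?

20

Split on x3, then x5.
  x3=T, x5=T: a clause becomes empty — 0.
  x3=T, x5=F: forces x1=T; x2, x4, x6 free → 2^3 = 8.
  x3=F, x5=T: a clause becomes empty — 0.
  x3=F, x5=F: x1, x6 free; 3 ways for (x2,x4) × 2^2 = 12.
Total: 0 + 8 + 0 + 12 = 20.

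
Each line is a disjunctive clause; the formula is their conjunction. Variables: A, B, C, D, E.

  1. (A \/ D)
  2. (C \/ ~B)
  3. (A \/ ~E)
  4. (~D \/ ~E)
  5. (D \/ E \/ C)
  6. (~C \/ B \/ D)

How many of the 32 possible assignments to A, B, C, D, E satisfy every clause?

9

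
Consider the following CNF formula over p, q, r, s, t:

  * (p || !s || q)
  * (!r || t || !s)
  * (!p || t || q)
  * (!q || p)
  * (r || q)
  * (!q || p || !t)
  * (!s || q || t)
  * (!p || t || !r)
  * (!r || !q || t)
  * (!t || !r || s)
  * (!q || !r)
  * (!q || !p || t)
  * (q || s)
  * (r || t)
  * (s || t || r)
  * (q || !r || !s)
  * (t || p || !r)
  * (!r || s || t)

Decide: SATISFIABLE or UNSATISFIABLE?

SATISFIABLE

Try p = True.
The remaining clauses are satisfied by q = True, r = False, s = True, t = True.
Every clause has at least one true literal under this assignment.
So p=True, q=True, r=False, s=True, t=True is a satisfying assignment.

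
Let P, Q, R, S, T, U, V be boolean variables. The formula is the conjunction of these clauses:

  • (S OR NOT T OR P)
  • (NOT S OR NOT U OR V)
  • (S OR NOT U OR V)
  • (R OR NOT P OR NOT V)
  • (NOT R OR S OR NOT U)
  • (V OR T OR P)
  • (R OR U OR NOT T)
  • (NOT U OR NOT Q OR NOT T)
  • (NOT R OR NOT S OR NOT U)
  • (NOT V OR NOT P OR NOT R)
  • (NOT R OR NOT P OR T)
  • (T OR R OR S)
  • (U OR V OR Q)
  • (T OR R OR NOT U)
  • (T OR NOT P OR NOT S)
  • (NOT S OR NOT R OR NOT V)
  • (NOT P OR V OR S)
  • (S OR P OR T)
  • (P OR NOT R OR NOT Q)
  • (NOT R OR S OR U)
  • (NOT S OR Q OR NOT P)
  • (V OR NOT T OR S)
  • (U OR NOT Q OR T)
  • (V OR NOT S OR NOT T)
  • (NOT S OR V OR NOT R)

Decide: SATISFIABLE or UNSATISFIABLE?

Set P = False and propagate.
Set Q = False and propagate.
Branch on R: take R = False.
The remaining clauses are satisfied by S = True, T = True, U = True, V = True.
So P = False, Q = False, R = False, S = True, T = True, U = True, V = True is a satisfying assignment.

SATISFIABLE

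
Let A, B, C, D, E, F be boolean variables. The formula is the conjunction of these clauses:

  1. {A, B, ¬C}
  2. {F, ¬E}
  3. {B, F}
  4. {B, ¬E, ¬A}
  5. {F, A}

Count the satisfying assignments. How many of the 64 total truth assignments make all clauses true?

28

Split on A, then B.
  A=1, B=1: C, D free; 3 ways for (E,F) × 2^2 = 12.
  A=1, B=0: remaining (C,D,E,F) ∈ {(0,0,0,1); (0,1,0,1); (1,0,0,1); (1,1,0,1)} — 4.
  A=0, B=1: forces F=1; C, D, E free → 2^3 = 8.
  A=0, B=0: remaining (C,D,E,F) ∈ {(0,0,0,1); (0,0,1,1); (0,1,0,1); (0,1,1,1)} — 4.
Total: 12 + 4 + 8 + 4 = 28.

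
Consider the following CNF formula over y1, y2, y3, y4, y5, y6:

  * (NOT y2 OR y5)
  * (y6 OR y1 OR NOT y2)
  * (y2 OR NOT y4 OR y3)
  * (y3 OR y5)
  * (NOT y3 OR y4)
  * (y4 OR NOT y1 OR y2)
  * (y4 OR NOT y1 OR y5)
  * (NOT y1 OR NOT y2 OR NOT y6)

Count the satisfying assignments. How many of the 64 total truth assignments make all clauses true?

Split on y2, then y1.
  y2=1, y1=1: remaining (y3,y4,y5,y6) ∈ {(0,0,1,0); (0,1,1,0); (1,1,1,0)} — 3.
  y2=1, y1=0: remaining (y3,y4,y5,y6) ∈ {(0,0,1,1); (0,1,1,1); (1,1,1,1)} — 3.
  y2=0, y1=1: remaining (y3,y4,y5,y6) ∈ {(1,1,0,0); (1,1,0,1); (1,1,1,0); (1,1,1,1)} — 4.
  y2=0, y1=0: y6 free; 3 ways for (y3,y4,y5) × 2^1 = 6.
Total: 3 + 3 + 4 + 6 = 16.

16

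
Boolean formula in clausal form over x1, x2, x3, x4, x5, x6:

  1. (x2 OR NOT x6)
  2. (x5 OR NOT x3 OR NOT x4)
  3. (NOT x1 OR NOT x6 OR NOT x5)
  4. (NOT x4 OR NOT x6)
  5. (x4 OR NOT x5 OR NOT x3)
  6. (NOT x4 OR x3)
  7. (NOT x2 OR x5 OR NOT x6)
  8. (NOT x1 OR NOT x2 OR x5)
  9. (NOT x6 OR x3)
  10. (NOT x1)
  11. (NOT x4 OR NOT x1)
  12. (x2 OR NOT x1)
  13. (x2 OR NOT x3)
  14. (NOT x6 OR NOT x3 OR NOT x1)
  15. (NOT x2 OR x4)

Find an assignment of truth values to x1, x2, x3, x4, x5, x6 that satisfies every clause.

x1=False, x2=False, x3=False, x4=False, x5=False, x6=False

Check each clause:
  1. (x2 OR NOT x6) — NOT x6 is true.
  2. (NOT x4 OR x5 OR NOT x3) — NOT x3 is true.
  3. (NOT x6 OR NOT x5 OR NOT x1) — NOT x6 is true.
  4. (NOT x4 OR NOT x6) — NOT x6 is true.
  5. (NOT x5 OR x4 OR NOT x3) — NOT x5 is true.
  6. (NOT x4 OR x3) — NOT x4 is true.
  7. (NOT x2 OR NOT x6 OR x5) — NOT x6 is true.
  8. (x5 OR NOT x1 OR NOT x2) — NOT x2 is true.
  9. (NOT x6 OR x3) — NOT x6 is true.
  10. (NOT x1) — NOT x1 is true.
  11. (NOT x1 OR NOT x4) — NOT x4 is true.
  12. (x2 OR NOT x1) — NOT x1 is true.
  13. (x2 OR NOT x3) — NOT x3 is true.
  14. (NOT x1 OR NOT x3 OR NOT x6) — NOT x6 is true.
  15. (x4 OR NOT x2) — NOT x2 is true.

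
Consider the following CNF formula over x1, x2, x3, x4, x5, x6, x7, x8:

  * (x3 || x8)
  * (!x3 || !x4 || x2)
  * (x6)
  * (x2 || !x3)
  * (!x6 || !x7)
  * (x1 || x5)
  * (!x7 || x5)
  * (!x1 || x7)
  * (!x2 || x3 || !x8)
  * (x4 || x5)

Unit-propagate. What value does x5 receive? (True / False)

(x6) stands alone — x6 = True.
(!x7 || !x6): since x6 = True, the clause reduces to (!x7). x7 = False.
(!x1 || x7) with x7 = False leaves only !x1, so x1 = False.
In (x1 || x5), x1 is now false; x5 must hold, so x5 = True.

True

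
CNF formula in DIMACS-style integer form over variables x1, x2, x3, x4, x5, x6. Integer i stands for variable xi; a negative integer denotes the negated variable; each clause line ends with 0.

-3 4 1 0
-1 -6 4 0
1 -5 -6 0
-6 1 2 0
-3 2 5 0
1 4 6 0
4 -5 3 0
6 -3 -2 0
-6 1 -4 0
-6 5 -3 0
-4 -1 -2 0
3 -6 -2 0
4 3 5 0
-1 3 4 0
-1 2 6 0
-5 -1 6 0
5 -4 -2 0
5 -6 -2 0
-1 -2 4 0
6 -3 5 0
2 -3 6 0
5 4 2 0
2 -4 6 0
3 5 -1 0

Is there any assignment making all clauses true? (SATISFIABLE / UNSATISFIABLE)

SATISFIABLE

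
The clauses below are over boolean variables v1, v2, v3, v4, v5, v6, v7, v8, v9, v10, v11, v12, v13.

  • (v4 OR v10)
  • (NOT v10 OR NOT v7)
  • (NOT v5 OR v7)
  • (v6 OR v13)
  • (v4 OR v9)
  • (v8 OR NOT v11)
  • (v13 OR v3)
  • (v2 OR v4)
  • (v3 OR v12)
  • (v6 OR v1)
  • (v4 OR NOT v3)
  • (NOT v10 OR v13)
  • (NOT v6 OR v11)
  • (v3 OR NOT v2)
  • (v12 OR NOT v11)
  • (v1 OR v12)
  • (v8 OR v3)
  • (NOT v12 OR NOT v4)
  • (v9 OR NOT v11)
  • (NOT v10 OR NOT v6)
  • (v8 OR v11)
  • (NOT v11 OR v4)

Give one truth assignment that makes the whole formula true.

v1 = 1, v2 = 0, v3 = 1, v4 = 1, v5 = 0, v6 = 0, v7 = 1, v8 = 1, v9 = 0, v10 = 0, v11 = 0, v12 = 0, v13 = 1

v1 occurs only positively in the remaining clauses — set v1 = True.
Pure literal: v5 appears only negated; assign v5 = False.
Try v2 = False.
  then v4 is forced to True.
  then v12 is forced to False.
  then v3 is forced to True.
  then v11 is forced to False.
  then v6 is forced to False.
  then v13 is forced to True.
  then v8 is forced to True.
Branch on v7: take v7 = True.
  then v10 is forced to False.
v9 is now unconstrained; take v9 = False.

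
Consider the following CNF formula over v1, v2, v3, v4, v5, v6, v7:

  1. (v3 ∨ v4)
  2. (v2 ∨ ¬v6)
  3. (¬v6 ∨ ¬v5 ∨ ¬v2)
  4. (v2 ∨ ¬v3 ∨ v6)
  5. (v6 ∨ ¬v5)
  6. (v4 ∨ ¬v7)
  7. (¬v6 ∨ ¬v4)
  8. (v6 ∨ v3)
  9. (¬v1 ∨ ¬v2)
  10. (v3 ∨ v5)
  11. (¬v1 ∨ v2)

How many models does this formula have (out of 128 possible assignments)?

4

Satisfying assignments:
  v1=0 v2=1 v3=1 v4=0 v5=0 v6=0 v7=0
  v1=0 v2=1 v3=1 v4=0 v5=0 v6=1 v7=0
  v1=0 v2=1 v3=1 v4=1 v5=0 v6=0 v7=0
  v1=0 v2=1 v3=1 v4=1 v5=0 v6=0 v7=1
That's 4 in total.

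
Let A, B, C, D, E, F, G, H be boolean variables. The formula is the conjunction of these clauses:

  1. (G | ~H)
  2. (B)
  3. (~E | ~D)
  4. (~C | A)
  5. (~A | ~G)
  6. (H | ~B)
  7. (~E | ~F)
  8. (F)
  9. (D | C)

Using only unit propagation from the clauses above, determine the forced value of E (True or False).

False

(B) is a unit clause: B = True.
In (~B | H), ~B is now false; H must hold, so H = True.
In (G | ~H), ~H is now false; G must hold, so G = True.
(~G | ~A): since G = True, the clause reduces to (~A). A = False.
From (A | ~C) and A = False: C = False.
(F) is a unit clause: F = True.
In (~E | ~F), ~F is now false; ~E must hold, so E = False.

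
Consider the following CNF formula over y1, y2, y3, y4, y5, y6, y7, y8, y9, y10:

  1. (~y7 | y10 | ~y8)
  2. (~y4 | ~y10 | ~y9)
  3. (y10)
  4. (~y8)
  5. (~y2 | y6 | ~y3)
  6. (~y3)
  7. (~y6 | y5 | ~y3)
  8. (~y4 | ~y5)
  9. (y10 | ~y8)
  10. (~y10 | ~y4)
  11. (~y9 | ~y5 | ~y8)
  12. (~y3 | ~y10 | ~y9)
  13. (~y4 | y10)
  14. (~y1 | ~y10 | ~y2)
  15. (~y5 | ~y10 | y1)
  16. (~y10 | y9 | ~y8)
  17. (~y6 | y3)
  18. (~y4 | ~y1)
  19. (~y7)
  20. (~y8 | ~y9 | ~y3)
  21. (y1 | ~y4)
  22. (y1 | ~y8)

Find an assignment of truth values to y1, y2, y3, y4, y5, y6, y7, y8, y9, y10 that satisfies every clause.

y1 = True, y2 = False, y3 = False, y4 = False, y5 = False, y6 = False, y7 = False, y8 = False, y9 = True, y10 = True

Check each clause:
  1. (~y8 | y10 | ~y7) — ~y8 is true.
  2. (~y4 | ~y10 | ~y9) — ~y4 is true.
  3. (y10) — y10 is true.
  4. (~y8) — ~y8 is true.
  5. (y6 | ~y3 | ~y2) — ~y3 is true.
  6. (~y3) — ~y3 is true.
  7. (y5 | ~y6 | ~y3) — ~y3 is true.
  8. (~y4 | ~y5) — ~y5 is true.
  9. (~y8 | y10) — ~y8 is true.
  10. (~y10 | ~y4) — ~y4 is true.
  11. (~y8 | ~y9 | ~y5) — ~y8 is true.
  12. (~y10 | ~y9 | ~y3) — ~y3 is true.
  13. (~y4 | y10) — y10 is true.
  14. (~y2 | ~y1 | ~y10) — ~y2 is true.
  15. (~y5 | y1 | ~y10) — y1 is true.
  16. (~y10 | y9 | ~y8) — ~y8 is true.
  17. (~y6 | y3) — ~y6 is true.
  18. (~y1 | ~y4) — ~y4 is true.
  19. (~y7) — ~y7 is true.
  20. (~y9 | ~y3 | ~y8) — ~y8 is true.
  21. (y1 | ~y4) — y1 is true.
  22. (y1 | ~y8) — ~y8 is true.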